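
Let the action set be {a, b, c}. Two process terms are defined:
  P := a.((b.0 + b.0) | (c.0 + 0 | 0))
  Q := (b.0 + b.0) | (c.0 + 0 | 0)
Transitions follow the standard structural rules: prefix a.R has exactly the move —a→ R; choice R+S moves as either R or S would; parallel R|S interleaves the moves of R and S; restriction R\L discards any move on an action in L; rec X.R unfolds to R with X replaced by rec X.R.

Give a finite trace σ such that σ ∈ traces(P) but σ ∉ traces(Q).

a

Reachable graph of P (5 states):
  p0 = a.((b.0 + b.0) | (c.0 + 0 | 0)) has moves —a→ p1
  p1 = (b.0 + b.0) | (c.0 + 0 | 0) has moves —b→ p2, —c→ p3
  p2 = 0 | (c.0 + 0 | 0) has moves —c→ p4
  p3 = (b.0 + b.0) | 0 has moves —b→ p4
  p4 = 0 | 0 has moves ∅
Reachable graph of Q (4 states):
  q0 = (b.0 + b.0) | (c.0 + 0 | 0) has moves —b→ q1, —c→ q2
  q1 = 0 | (c.0 + 0 | 0) has moves —c→ q3
  q2 = (b.0 + b.0) | 0 has moves —b→ q3
  q3 = 0 | 0 has moves ∅
Executing a from P (initial set {p0}):
  [1] a ⇒ {p1}
  — P admits the full trace.
Executing a from Q (initial set {q0}):
  [1] a ⇒ ∅  — Q cannot continue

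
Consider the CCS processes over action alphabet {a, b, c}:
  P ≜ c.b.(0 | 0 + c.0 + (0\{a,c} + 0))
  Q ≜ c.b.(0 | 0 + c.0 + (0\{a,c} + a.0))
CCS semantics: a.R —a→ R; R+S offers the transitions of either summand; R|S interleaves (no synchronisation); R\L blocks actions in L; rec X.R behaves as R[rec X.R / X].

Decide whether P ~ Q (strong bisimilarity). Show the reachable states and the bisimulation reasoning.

P's transition system — 4 states:
  p0 = c.b.(0 | 0 + c.0 + (0\{a,c} + 0)) :: —c→ p1
  p1 = b.(0 | 0 + c.0 + (0\{a,c} + 0)) :: —b→ p2
  p2 = 0 | 0 + c.0 + (0\{a,c} + 0) :: —c→ p3
  p3 = 0 :: stopped
Q's transition system — 4 states:
  q0 = c.b.(0 | 0 + c.0 + (0\{a,c} + a.0)) :: —c→ q1
  q1 = b.(0 | 0 + c.0 + (0\{a,c} + a.0)) :: —b→ q2
  q2 = 0 | 0 + c.0 + (0\{a,c} + a.0) :: —a→ q3, —c→ q3
  q3 = 0 :: stopped
Bisimilarity quotient blocks:
  B0 = {p0}
  B1 = {p1}
  B2 = {p2}
  B3 = {p3, q3}
  B4 = {q0}
  B5 = {q1}
  B6 = {q2}
p0 ∈ B0, q0 ∈ B4 → different blocks

not bisimilar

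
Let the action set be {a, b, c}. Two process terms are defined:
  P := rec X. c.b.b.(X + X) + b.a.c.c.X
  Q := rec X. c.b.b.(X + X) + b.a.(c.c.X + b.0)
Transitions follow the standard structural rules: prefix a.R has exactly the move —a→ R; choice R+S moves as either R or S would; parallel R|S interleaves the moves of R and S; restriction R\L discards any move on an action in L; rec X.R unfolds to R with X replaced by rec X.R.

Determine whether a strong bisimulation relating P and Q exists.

P's transition system — 7 states:
  u0 = rec X. c.b.b.(X + X) + b.a.c.c.X has moves -b-> u1, -c-> u2
  u1 = a.c.c.(rec X. c.b.b.(X + X) + b.a.c.c.X) has moves -a-> u3
  u2 = b.b.((rec X. c.b.b.(X + X) + b.a.c.c.X) + (rec X. c.b.b.(X + X) + b.a.c.c.X)) has moves -b-> u4
  u3 = c.c.(rec X. c.b.b.(X + X) + b.a.c.c.X) has moves -c-> u5
  u4 = b.((rec X. c.b.b.(X + X) + b.a.c.c.X) + (rec X. c.b.b.(X + X) + b.a.c.c.X)) has moves -b-> u6
  u5 = c.(rec X. c.b.b.(X + X) + b.a.c.c.X) has moves -c-> u0
  u6 = (rec X. c.b.b.(X + X) + b.a.c.c.X) + (rec X. c.b.b.(X + X) + b.a.c.c.X) has moves -b-> u1, -c-> u2
Q's transition system — 8 states:
  v0 = rec X. c.b.b.(X + X) + b.a.(c.c.X + b.0) has moves -b-> v1, -c-> v2
  v1 = a.(c.c.(rec X. c.b.b.(X + X) + b.a.(c.c.X + b.0)) + b.0) has moves -a-> v3
  v2 = b.b.((rec X. c.b.b.(X + X) + b.a.(c.c.X + b.0)) + (rec X. c.b.b.(X + X) + b.a.(c.c.X + b.0))) has moves -b-> v4
  v3 = c.c.(rec X. c.b.b.(X + X) + b.a.(c.c.X + b.0)) + b.0 has moves -b-> v5, -c-> v6
  v4 = b.((rec X. c.b.b.(X + X) + b.a.(c.c.X + b.0)) + (rec X. c.b.b.(X + X) + b.a.(c.c.X + b.0))) has moves -b-> v7
  v5 = 0 has moves ·
  v6 = c.(rec X. c.b.b.(X + X) + b.a.(c.c.X + b.0)) has moves -c-> v0
  v7 = (rec X. c.b.b.(X + X) + b.a.(c.c.X + b.0)) + (rec X. c.b.b.(X + X) + b.a.(c.c.X + b.0)) has moves -b-> v1, -c-> v2
Coarsest stable partition (strong bisimilarity classes):
  B0 = {u0, u6}
  B1 = {u1}
  B2 = {u3}
  B3 = {u5}
  B4 = {u2}
  B5 = {u4}
  B6 = {v0, v7}
  B7 = {v1}
  B8 = {v3}
  B9 = {v6}
  B10 = {v5}
  B11 = {v2}
  B12 = {v4}
u0 ∈ B0, v0 ∈ B6 → different blocks

P ≁ Q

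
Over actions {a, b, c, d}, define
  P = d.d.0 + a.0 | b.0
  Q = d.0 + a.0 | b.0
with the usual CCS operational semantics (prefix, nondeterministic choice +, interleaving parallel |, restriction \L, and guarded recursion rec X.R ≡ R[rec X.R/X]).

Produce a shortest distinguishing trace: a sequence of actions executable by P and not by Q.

dd

LTS(P): 6 reachable states
  m0 = d.d.0 + a.0 | b.0 :: ··a··> m1, ··b··> m2, ··d··> m3
  m1 = 0 | b.0 :: ··b··> m4
  m2 = a.0 | 0 :: ··a··> m4
  m3 = d.0 :: ··d··> m5
  m4 = 0 | 0 :: deadlocked
  m5 = 0 :: deadlocked
LTS(Q): 5 reachable states
  n0 = d.0 + a.0 | b.0 :: ··a··> n1, ··b··> n2, ··d··> n3
  n1 = 0 | b.0 :: ··b··> n4
  n2 = a.0 | 0 :: ··a··> n4
  n3 = 0 :: deadlocked
  n4 = 0 | 0 :: deadlocked
Executing dd from P (initial set {m0}):
  after d @ step 1: {m3}
  after d @ step 2: {m5}
  — P admits the full trace.
Executing dd from Q (initial set {n0}):
  after d @ step 1: {n3}
  after d @ step 2: ∅  — Q cannot continue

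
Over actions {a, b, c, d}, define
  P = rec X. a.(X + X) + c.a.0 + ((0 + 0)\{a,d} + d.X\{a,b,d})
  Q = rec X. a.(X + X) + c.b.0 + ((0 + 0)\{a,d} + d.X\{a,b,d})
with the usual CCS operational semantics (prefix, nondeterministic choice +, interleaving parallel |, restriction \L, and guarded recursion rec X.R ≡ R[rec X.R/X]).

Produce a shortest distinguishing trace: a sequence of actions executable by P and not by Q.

ca

P's transition system — 6 states:
  s0 = rec X. a.(X + X) + c.a.0 + ((0 + 0)\{a,d} + d.X\{a,b,d}) ⊢ --a--▸ s1, --c--▸ s2, --d--▸ s3
  s1 = (rec X. a.(X + X) + c.a.0 + ((0 + 0)\{a,d} + d.X\{a,b,d})) + (rec X. a.(X + X) + c.a.0 + ((0 + 0)\{a,d} + d.X\{a,b,d})) ⊢ --a--▸ s1, --c--▸ s2, --d--▸ s3
  s2 = a.0 ⊢ --a--▸ s4
  s3 = (rec X. a.(X + X) + c.a.0 + ((0 + 0)\{a,d} + d.X\{a,b,d}))\{a,b,d} ⊢ --c--▸ s5
  s4 = 0 ⊢ stopped
  s5 = (a.0)\{a,b,d} ⊢ stopped
Q's transition system — 6 states:
  t0 = rec X. a.(X + X) + c.b.0 + ((0 + 0)\{a,d} + d.X\{a,b,d}) ⊢ --a--▸ t1, --c--▸ t2, --d--▸ t3
  t1 = (rec X. a.(X + X) + c.b.0 + ((0 + 0)\{a,d} + d.X\{a,b,d})) + (rec X. a.(X + X) + c.b.0 + ((0 + 0)\{a,d} + d.X\{a,b,d})) ⊢ --a--▸ t1, --c--▸ t2, --d--▸ t3
  t2 = b.0 ⊢ --b--▸ t4
  t3 = (rec X. a.(X + X) + c.b.0 + ((0 + 0)\{a,d} + d.X\{a,b,d}))\{a,b,d} ⊢ --c--▸ t5
  t4 = 0 ⊢ stopped
  t5 = (b.0)\{a,b,d} ⊢ stopped
Executing ca from P (initial set {s0}):
  after c @ step 1: {s2}
  after a @ step 2: {s4}
  — P admits the full trace.
Executing ca from Q (initial set {t0}):
  after c @ step 1: {t2}
  after a @ step 2: no successor for Q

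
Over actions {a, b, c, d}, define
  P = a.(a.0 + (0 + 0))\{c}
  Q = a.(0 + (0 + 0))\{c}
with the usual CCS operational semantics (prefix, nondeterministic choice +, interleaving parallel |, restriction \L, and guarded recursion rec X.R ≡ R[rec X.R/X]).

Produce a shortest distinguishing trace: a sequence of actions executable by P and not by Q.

P's transition system — 3 states:
  u0 = a.(a.0 + (0 + 0))\{c} has moves --a--▸ u1
  u1 = (a.0 + (0 + 0))\{c} has moves --a--▸ u2
  u2 = 0\{c} has moves ∅
Q's transition system — 2 states:
  v0 = a.(0 + (0 + 0))\{c} has moves --a--▸ v1
  v1 = (0 + (0 + 0))\{c} has moves ∅
Executing aa from P (initial set {u0}):
  step 1 (a): {u1}
  step 2 (a): {u2}
  ✓ P
Executing aa from Q (initial set {v0}):
  step 1 (a): {v1}
  step 2 (a): ∅  — Q cannot continue

aa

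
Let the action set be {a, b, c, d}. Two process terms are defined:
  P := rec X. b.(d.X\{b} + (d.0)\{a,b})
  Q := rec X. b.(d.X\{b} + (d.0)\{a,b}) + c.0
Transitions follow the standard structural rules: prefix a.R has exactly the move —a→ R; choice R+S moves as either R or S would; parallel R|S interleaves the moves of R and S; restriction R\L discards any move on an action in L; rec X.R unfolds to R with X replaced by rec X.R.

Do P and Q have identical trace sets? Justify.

Reachable graph of P (4 states):
  s0 = rec X. b.(d.X\{b} + (d.0)\{a,b}) ⊢ --b--▸ s1
  s1 = d.(rec X. b.(d.X\{b} + (d.0)\{a,b}))\{b} + (d.0)\{a,b} ⊢ --d--▸ s2, --d--▸ s3
  s2 = (rec X. b.(d.X\{b} + (d.0)\{a,b}))\{b} ⊢ ·
  s3 = 0\{a,b} ⊢ ·
Reachable graph of Q (6 states):
  t0 = rec X. b.(d.X\{b} + (d.0)\{a,b}) + c.0 ⊢ --b--▸ t1, --c--▸ t2
  t1 = d.(rec X. b.(d.X\{b} + (d.0)\{a,b}) + c.0)\{b} + (d.0)\{a,b} ⊢ --d--▸ t3, --d--▸ t4
  t2 = 0 ⊢ ·
  t3 = (rec X. b.(d.X\{b} + (d.0)\{a,b}) + c.0)\{b} ⊢ --c--▸ t5
  t4 = 0\{a,b} ⊢ ·
  t5 = 0\{b} ⊢ ·
Run σ = ⟨c⟩ on Q: start {t0}
  [1] c ⇒ {t2}
  ✓ Q
Run σ = ⟨c⟩ on P: start {s0}
  [1] c ⇒ ∅  — P cannot continue

traces(P) ≠ traces(Q) — witness ⟨c⟩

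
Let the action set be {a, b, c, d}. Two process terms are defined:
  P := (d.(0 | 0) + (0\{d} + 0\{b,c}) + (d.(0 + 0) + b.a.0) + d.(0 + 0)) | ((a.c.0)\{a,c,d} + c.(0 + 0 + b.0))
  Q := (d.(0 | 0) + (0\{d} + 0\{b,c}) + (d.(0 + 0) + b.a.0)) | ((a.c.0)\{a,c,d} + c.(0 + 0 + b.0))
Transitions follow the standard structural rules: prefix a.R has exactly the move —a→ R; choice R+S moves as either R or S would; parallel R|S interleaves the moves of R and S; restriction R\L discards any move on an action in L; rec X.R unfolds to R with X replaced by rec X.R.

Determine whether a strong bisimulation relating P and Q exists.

YES

P's transition system — 15 states:
  u0 = (d.(0 | 0) + (0\{d} + 0\{b,c}) + (d.(0 + 0) + b.a.0) + d.(0 + 0)) | ((a.c.0)\{a,c,d} + c.(0 + 0 + b.0)) → =b=> u1, =c=> u2, =d=> u3, =d=> u4
  u1 = a.0 | ((a.c.0)\{a,c,d} + c.(0 + 0 + b.0)) → =a=> u5, =c=> u6
  u2 = (d.(0 | 0) + (0\{d} + 0\{b,c}) + (d.(0 + 0) + b.a.0) + d.(0 + 0)) | (0 + 0 + b.0) → =b=> u6, =b=> u7, =d=> u8, =d=> u9
  u3 = (0 + 0) | ((a.c.0)\{a,c,d} + c.(0 + 0 + b.0)) → =c=> u8
  u4 = 0 | 0 | ((a.c.0)\{a,c,d} + c.(0 + 0 + b.0)) → =c=> u9
  u5 = 0 | ((a.c.0)\{a,c,d} + c.(0 + 0 + b.0)) → =c=> u10
  u6 = a.0 | (0 + 0 + b.0) → =a=> u10, =b=> u11
  u7 = (d.(0 | 0) + (0\{d} + 0\{b,c}) + (d.(0 + 0) + b.a.0) + d.(0 + 0)) | 0 → =b=> u11, =d=> u12, =d=> u13
  u8 = (0 + 0) | (0 + 0 + b.0) → =b=> u12
  u9 = 0 | 0 | (0 + 0 + b.0) → =b=> u13
  u10 = 0 | (0 + 0 + b.0) → =b=> u14
  u11 = a.0 | 0 → =a=> u14
  u12 = (0 + 0) | 0 → stopped
  u13 = 0 | 0 | 0 → stopped
  u14 = 0 | 0 → stopped
Q's transition system — 15 states:
  v0 = (d.(0 | 0) + (0\{d} + 0\{b,c}) + (d.(0 + 0) + b.a.0)) | ((a.c.0)\{a,c,d} + c.(0 + 0 + b.0)) → =b=> v1, =c=> v2, =d=> v3, =d=> v4
  v1 = a.0 | ((a.c.0)\{a,c,d} + c.(0 + 0 + b.0)) → =a=> v5, =c=> v6
  v2 = (d.(0 | 0) + (0\{d} + 0\{b,c}) + (d.(0 + 0) + b.a.0)) | (0 + 0 + b.0) → =b=> v6, =b=> v7, =d=> v8, =d=> v9
  v3 = (0 + 0) | ((a.c.0)\{a,c,d} + c.(0 + 0 + b.0)) → =c=> v8
  v4 = 0 | 0 | ((a.c.0)\{a,c,d} + c.(0 + 0 + b.0)) → =c=> v9
  v5 = 0 | ((a.c.0)\{a,c,d} + c.(0 + 0 + b.0)) → =c=> v10
  v6 = a.0 | (0 + 0 + b.0) → =a=> v10, =b=> v11
  v7 = (d.(0 | 0) + (0\{d} + 0\{b,c}) + (d.(0 + 0) + b.a.0)) | 0 → =b=> v11, =d=> v12, =d=> v13
  v8 = (0 + 0) | (0 + 0 + b.0) → =b=> v12
  v9 = 0 | 0 | (0 + 0 + b.0) → =b=> v13
  v10 = 0 | (0 + 0 + b.0) → =b=> v14
  v11 = a.0 | 0 → =a=> v14
  v12 = (0 + 0) | 0 → stopped
  v13 = 0 | 0 | 0 → stopped
  v14 = 0 | 0 → stopped
Coarsest stable partition (strong bisimilarity classes):
  B0 = {u0, v0}
  B1 = {u3, u4, u5, v3, v4, v5}
  B2 = {u10, u8, u9, v10, v8, v9}
  B3 = {u12, u13, u14, v12, v13, v14}
  B4 = {u1, v1}
  B5 = {u6, v6}
  B6 = {u11, v11}
  B7 = {u2, v2}
  B8 = {u7, v7}
u0 ∈ B0, v0 ∈ B0 → same block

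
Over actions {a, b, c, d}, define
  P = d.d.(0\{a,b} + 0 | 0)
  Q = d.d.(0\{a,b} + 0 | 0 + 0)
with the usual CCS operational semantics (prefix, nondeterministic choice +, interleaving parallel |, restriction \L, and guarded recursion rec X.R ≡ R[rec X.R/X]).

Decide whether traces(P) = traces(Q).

P's transition system — 3 states:
  p0 = d.d.(0\{a,b} + 0 | 0) | ··d··> p1
  p1 = d.(0\{a,b} + 0 | 0) | ··d··> p2
  p2 = 0\{a,b} + 0 | 0 | ∅
Q's transition system — 3 states:
  q0 = d.d.(0\{a,b} + 0 | 0 + 0) | ··d··> q1
  q1 = d.(0\{a,b} + 0 | 0 + 0) | ··d··> q2
  q2 = 0\{a,b} + 0 | 0 + 0 | ∅
Coarsest stable partition (strong bisimilarity classes):
  B0 = {p0, q0}
  B1 = {p1, q1}
  B2 = {p2, q2}
p0 ∈ B0, q0 ∈ B0 → same block
Bisimilar ⇒ trace-equivalent.

trace-equivalent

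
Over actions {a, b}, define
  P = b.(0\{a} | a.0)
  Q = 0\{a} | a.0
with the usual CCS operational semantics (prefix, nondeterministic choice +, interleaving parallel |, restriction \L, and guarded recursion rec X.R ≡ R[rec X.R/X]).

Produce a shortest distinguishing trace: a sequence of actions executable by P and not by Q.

P's transition system — 3 states:
  s0 = b.(0\{a} | a.0) has moves =b=> s1
  s1 = 0\{a} | a.0 has moves =a=> s2
  s2 = 0\{a} | 0 has moves (no moves)
Q's transition system — 2 states:
  t0 = 0\{a} | a.0 has moves =a=> t1
  t1 = 0\{a} | 0 has moves (no moves)
Executing b from P (initial set {s0}):
  after b @ step 1: {s1}
  P completes σ.
Executing b from Q (initial set {t0}):
  after b @ step 1: ∅  — Q cannot continue

b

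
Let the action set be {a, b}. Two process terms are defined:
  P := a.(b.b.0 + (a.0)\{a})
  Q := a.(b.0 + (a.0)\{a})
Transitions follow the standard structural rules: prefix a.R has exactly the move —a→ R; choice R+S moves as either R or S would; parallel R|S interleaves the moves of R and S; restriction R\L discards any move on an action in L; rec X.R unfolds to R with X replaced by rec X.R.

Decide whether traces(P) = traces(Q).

LTS(P): 4 reachable states
  u0 = a.(b.b.0 + (a.0)\{a}) :: --a--▸ u1
  u1 = b.b.0 + (a.0)\{a} :: --b--▸ u2
  u2 = b.0 :: --b--▸ u3
  u3 = 0 :: stopped
LTS(Q): 3 reachable states
  v0 = a.(b.0 + (a.0)\{a}) :: --a--▸ v1
  v1 = b.0 + (a.0)\{a} :: --b--▸ v2
  v2 = 0 :: stopped
Trace ⟨abb⟩ through P, begin at {u0}:
  [1] a ⇒ {u1}
  [2] b ⇒ {u2}
  [3] b ⇒ {u3}
  — P admits the full trace.
Trace ⟨abb⟩ through Q, begin at {v0}:
  [1] a ⇒ {v1}
  [2] b ⇒ {v2}
  [3] b ⇒ ∅  — Q cannot continue

NO — witness ⟨abb⟩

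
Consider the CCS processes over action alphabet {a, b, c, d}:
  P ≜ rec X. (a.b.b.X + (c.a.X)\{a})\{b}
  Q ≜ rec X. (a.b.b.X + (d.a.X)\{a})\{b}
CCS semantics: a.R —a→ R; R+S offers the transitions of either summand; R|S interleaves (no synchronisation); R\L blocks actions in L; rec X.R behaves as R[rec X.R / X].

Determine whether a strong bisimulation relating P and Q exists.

P ≁ Q

P's transition system — 3 states:
  p0 = rec X. (a.b.b.X + (c.a.X)\{a})\{b} → —a→ p1, —c→ p2
  p1 = (b.b.(rec X. (a.b.b.X + (c.a.X)\{a})\{b}))\{b} → ∅
  p2 = (a.(rec X. (a.b.b.X + (c.a.X)\{a})\{b}))\{a}\{b} → ∅
Q's transition system — 3 states:
  q0 = rec X. (a.b.b.X + (d.a.X)\{a})\{b} → —a→ q1, —d→ q2
  q1 = (b.b.(rec X. (a.b.b.X + (d.a.X)\{a})\{b}))\{b} → ∅
  q2 = (a.(rec X. (a.b.b.X + (d.a.X)\{a})\{b}))\{a}\{b} → ∅
Partition-refinement fixed point:
  B0 = {p0}
  B1 = {p1, p2, q1, q2}
  B2 = {q0}
p0 ∈ B0, q0 ∈ B2 → different blocks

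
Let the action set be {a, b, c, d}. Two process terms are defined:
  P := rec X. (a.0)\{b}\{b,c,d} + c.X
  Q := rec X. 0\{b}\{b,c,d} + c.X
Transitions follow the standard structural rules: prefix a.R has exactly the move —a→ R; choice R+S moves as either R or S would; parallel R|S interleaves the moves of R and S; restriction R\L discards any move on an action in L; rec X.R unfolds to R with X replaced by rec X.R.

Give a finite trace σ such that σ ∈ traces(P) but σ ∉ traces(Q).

a

P's transition system — 2 states:
  p0 = rec X. (a.0)\{b}\{b,c,d} + c.X | --a--▸ p1, --c--▸ p0
  p1 = 0\{b}\{b,c,d} | stopped
Q's transition system — 1 states:
  q0 = rec X. 0\{b}\{b,c,d} + c.X | --c--▸ q0
Executing a from P (initial set {p0}):
  step 1 (a): {p1}
  ✓ P
Executing a from Q (initial set {q0}):
  step 1 (a): ∅  — Q cannot continue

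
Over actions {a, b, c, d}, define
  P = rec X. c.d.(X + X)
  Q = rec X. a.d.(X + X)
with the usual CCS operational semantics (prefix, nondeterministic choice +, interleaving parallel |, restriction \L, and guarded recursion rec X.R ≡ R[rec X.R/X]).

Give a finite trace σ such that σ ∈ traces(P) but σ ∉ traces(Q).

c

LTS(P): 3 reachable states
  s0 = rec X. c.d.(X + X) → —c→ s1
  s1 = d.((rec X. c.d.(X + X)) + (rec X. c.d.(X + X))) → —d→ s2
  s2 = (rec X. c.d.(X + X)) + (rec X. c.d.(X + X)) → —c→ s1
LTS(Q): 3 reachable states
  t0 = rec X. a.d.(X + X) → —a→ t1
  t1 = d.((rec X. a.d.(X + X)) + (rec X. a.d.(X + X))) → —d→ t2
  t2 = (rec X. a.d.(X + X)) + (rec X. a.d.(X + X)) → —a→ t1
Run σ = ⟨c⟩ on P: start {s0}
  [1] c ⇒ {s1}
  ✓ P
Run σ = ⟨c⟩ on Q: start {t0}
  [1] c ⇒ ∅ (Q stuck)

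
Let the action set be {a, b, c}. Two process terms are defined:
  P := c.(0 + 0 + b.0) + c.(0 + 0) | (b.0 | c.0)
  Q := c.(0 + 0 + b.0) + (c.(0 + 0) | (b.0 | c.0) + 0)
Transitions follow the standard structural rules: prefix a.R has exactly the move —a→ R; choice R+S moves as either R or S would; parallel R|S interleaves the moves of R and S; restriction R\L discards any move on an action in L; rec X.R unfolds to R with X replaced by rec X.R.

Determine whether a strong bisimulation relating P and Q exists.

bisimilar

P's transition system — 10 states:
  u0 = c.(0 + 0 + b.0) + c.(0 + 0) | (b.0 | c.0) | --b--▸ u1, --c--▸ u2, --c--▸ u3, --c--▸ u4
  u1 = c.(0 + 0) | (0 | c.0) | --c--▸ u5, --c--▸ u6
  u2 = (0 + 0) | (b.0 | c.0) | --b--▸ u5, --c--▸ u7
  u3 = 0 + 0 + b.0 | --b--▸ u8
  u4 = c.(0 + 0) | (b.0 | 0) | --b--▸ u6, --c--▸ u7
  u5 = (0 + 0) | (0 | c.0) | --c--▸ u9
  u6 = c.(0 + 0) | (0 | 0) | --c--▸ u9
  u7 = (0 + 0) | (b.0 | 0) | --b--▸ u9
  u8 = 0 | (no moves)
  u9 = (0 + 0) | (0 | 0) | (no moves)
Q's transition system — 10 states:
  v0 = c.(0 + 0 + b.0) + (c.(0 + 0) | (b.0 | c.0) + 0) | --b--▸ v1, --c--▸ v2, --c--▸ v3, --c--▸ v4
  v1 = c.(0 + 0) | (0 | c.0) | --c--▸ v5, --c--▸ v6
  v2 = (0 + 0) | (b.0 | c.0) | --b--▸ v5, --c--▸ v7
  v3 = 0 + 0 + b.0 | --b--▸ v8
  v4 = c.(0 + 0) | (b.0 | 0) | --b--▸ v6, --c--▸ v7
  v5 = (0 + 0) | (0 | c.0) | --c--▸ v9
  v6 = c.(0 + 0) | (0 | 0) | --c--▸ v9
  v7 = (0 + 0) | (b.0 | 0) | --b--▸ v9
  v8 = 0 | (no moves)
  v9 = (0 + 0) | (0 | 0) | (no moves)
Coarsest stable partition (strong bisimilarity classes):
  B0 = {u0, v0}
  B1 = {u3, u7, v3, v7}
  B2 = {u8, u9, v8, v9}
  B3 = {u1, v1}
  B4 = {u5, u6, v5, v6}
  B5 = {u2, u4, v2, v4}
u0 ∈ B0, v0 ∈ B0 → same block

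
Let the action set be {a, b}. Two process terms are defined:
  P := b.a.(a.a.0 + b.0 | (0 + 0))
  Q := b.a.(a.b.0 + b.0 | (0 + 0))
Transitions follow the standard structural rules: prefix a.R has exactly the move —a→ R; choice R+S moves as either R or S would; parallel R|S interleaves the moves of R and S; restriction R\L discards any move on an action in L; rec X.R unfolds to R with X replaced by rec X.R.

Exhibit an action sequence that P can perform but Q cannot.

baaa

P's transition system — 6 states:
  s0 = b.a.(a.a.0 + b.0 | (0 + 0)) has moves ··b··> s1
  s1 = a.(a.a.0 + b.0 | (0 + 0)) has moves ··a··> s2
  s2 = a.a.0 + b.0 | (0 + 0) has moves ··a··> s3, ··b··> s4
  s3 = a.0 has moves ··a··> s5
  s4 = 0 | (0 + 0) has moves ∅
  s5 = 0 has moves ∅
Q's transition system — 6 states:
  t0 = b.a.(a.b.0 + b.0 | (0 + 0)) has moves ··b··> t1
  t1 = a.(a.b.0 + b.0 | (0 + 0)) has moves ··a··> t2
  t2 = a.b.0 + b.0 | (0 + 0) has moves ··a··> t3, ··b··> t4
  t3 = b.0 has moves ··b··> t5
  t4 = 0 | (0 + 0) has moves ∅
  t5 = 0 has moves ∅
Run σ = ⟨baaa⟩ on P: start {s0}
  [1] b ⇒ {s1}
  [2] a ⇒ {s2}
  [3] a ⇒ {s3}
  [4] a ⇒ {s5}
  P completes σ.
Run σ = ⟨baaa⟩ on Q: start {t0}
  [1] b ⇒ {t1}
  [2] a ⇒ {t2}
  [3] a ⇒ {t3}
  [4] a ⇒ ∅  — Q cannot continue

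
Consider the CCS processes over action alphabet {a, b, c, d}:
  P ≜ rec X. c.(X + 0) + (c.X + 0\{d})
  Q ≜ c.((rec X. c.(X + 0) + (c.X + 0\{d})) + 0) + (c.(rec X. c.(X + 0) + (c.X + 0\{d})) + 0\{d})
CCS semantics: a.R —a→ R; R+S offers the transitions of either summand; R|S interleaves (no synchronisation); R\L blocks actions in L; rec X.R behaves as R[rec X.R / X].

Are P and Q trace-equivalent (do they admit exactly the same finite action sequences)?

trace-equivalent

Reachable graph of P (2 states):
  u0 = rec X. c.(X + 0) + (c.X + 0\{d}) :: =c=> u0, =c=> u1
  u1 = (rec X. c.(X + 0) + (c.X + 0\{d})) + 0 :: =c=> u0, =c=> u1
Reachable graph of Q (3 states):
  v0 = c.((rec X. c.(X + 0) + (c.X + 0\{d})) + 0) + (c.(rec X. c.(X + 0) + (c.X + 0\{d})) + 0\{d}) :: =c=> v1, =c=> v2
  v1 = (rec X. c.(X + 0) + (c.X + 0\{d})) + 0 :: =c=> v1, =c=> v2
  v2 = rec X. c.(X + 0) + (c.X + 0\{d}) :: =c=> v1, =c=> v2
Bisimilarity quotient blocks:
  B0 = {u0, u1, v0, v1, v2}
u0 ∈ B0, v0 ∈ B0 → same block
Bisimilar ⇒ trace-equivalent.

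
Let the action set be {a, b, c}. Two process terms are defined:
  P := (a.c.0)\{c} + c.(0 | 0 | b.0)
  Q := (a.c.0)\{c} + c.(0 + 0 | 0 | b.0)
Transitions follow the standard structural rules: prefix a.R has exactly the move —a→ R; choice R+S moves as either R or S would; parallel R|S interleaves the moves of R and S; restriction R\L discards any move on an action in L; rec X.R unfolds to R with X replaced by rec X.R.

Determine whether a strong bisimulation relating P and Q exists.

LTS(P): 4 reachable states
  u0 = (a.c.0)\{c} + c.(0 | 0 | b.0) has moves —a→ u1, —c→ u2
  u1 = (c.0)\{c} has moves (no moves)
  u2 = 0 | 0 | b.0 has moves —b→ u3
  u3 = 0 | 0 | 0 has moves (no moves)
LTS(Q): 4 reachable states
  v0 = (a.c.0)\{c} + c.(0 + 0 | 0 | b.0) has moves —a→ v1, —c→ v2
  v1 = (c.0)\{c} has moves (no moves)
  v2 = 0 + 0 | 0 | b.0 has moves —b→ v3
  v3 = 0 | 0 | 0 has moves (no moves)
Bisimilarity quotient blocks:
  B0 = {u0, v0}
  B1 = {u2, v2}
  B2 = {u1, u3, v1, v3}
u0 ∈ B0, v0 ∈ B0 → same block

YES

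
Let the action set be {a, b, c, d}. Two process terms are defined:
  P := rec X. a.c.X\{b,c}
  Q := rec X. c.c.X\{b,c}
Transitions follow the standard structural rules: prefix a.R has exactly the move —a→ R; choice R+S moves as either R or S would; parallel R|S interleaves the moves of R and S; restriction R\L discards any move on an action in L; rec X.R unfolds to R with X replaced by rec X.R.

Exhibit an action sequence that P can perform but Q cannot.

LTS(P): 4 reachable states
  m0 = rec X. a.c.X\{b,c} has moves =a=> m1
  m1 = c.(rec X. a.c.X\{b,c})\{b,c} has moves =c=> m2
  m2 = (rec X. a.c.X\{b,c})\{b,c} has moves =a=> m3
  m3 = (c.(rec X. a.c.X\{b,c})\{b,c})\{b,c} has moves deadlocked
LTS(Q): 3 reachable states
  n0 = rec X. c.c.X\{b,c} has moves =c=> n1
  n1 = c.(rec X. c.c.X\{b,c})\{b,c} has moves =c=> n2
  n2 = (rec X. c.c.X\{b,c})\{b,c} has moves deadlocked
Run σ = ⟨a⟩ on P: start {m0}
  [1] a ⇒ {m1}
  P completes σ.
Run σ = ⟨a⟩ on Q: start {n0}
  [1] a ⇒ ∅ (Q stuck)

a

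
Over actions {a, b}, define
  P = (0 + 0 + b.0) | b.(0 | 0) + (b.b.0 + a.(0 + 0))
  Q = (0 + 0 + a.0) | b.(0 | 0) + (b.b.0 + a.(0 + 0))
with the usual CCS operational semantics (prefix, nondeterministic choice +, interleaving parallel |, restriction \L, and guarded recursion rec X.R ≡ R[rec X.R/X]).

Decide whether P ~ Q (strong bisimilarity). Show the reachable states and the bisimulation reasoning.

Reachable graph of P (7 states):
  m0 = (0 + 0 + b.0) | b.(0 | 0) + (b.b.0 + a.(0 + 0)) :: ··a··> m1, ··b··> m2, ··b··> m3, ··b··> m4
  m1 = 0 + 0 :: ∅
  m2 = (0 + 0 + b.0) | (0 | 0) :: ··b··> m5
  m3 = 0 | b.(0 | 0) :: ··b··> m5
  m4 = b.0 :: ··b··> m6
  m5 = 0 | (0 | 0) :: ∅
  m6 = 0 :: ∅
Reachable graph of Q (7 states):
  n0 = (0 + 0 + a.0) | b.(0 | 0) + (b.b.0 + a.(0 + 0)) :: ··a··> n1, ··a··> n2, ··b··> n3, ··b··> n4
  n1 = 0 + 0 :: ∅
  n2 = 0 | b.(0 | 0) :: ··b··> n5
  n3 = (0 + 0 + a.0) | (0 | 0) :: ··a··> n5
  n4 = b.0 :: ··b··> n6
  n5 = 0 | (0 | 0) :: ∅
  n6 = 0 :: ∅
Coarsest stable partition (strong bisimilarity classes):
  B0 = {m0}
  B1 = {m2, m3, m4, n2, n4}
  B2 = {m1, m5, m6, n1, n5, n6}
  B3 = {n0}
  B4 = {n3}
m0 ∈ B0, n0 ∈ B3 → different blocks

not bisimilar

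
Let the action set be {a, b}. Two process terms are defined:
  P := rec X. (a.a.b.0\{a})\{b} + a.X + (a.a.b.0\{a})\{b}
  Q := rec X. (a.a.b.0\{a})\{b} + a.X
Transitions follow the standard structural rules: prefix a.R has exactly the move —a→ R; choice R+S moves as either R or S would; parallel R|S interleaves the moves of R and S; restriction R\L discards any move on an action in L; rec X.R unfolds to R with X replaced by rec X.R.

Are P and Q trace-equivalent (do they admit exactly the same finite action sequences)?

LTS(P): 3 reachable states
  m0 = rec X. (a.a.b.0\{a})\{b} + a.X + (a.a.b.0\{a})\{b} :: —a→ m0, —a→ m1
  m1 = (a.b.0\{a})\{b} :: —a→ m2
  m2 = (b.0\{a})\{b} :: (no moves)
LTS(Q): 3 reachable states
  n0 = rec X. (a.a.b.0\{a})\{b} + a.X :: —a→ n0, —a→ n1
  n1 = (a.b.0\{a})\{b} :: —a→ n2
  n2 = (b.0\{a})\{b} :: (no moves)
Coarsest stable partition (strong bisimilarity classes):
  B0 = {m0, n0}
  B1 = {m1, n1}
  B2 = {m2, n2}
m0 ∈ B0, n0 ∈ B0 → same block
Bisimilar ⇒ trace-equivalent.

YES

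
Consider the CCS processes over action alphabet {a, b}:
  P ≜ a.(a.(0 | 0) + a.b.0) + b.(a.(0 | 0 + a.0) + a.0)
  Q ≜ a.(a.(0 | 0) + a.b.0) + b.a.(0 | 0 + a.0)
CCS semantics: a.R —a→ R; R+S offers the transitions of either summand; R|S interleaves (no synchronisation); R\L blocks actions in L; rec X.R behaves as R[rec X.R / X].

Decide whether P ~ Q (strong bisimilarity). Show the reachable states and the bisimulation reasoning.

P's transition system — 7 states:
  p0 = a.(a.(0 | 0) + a.b.0) + b.(a.(0 | 0 + a.0) + a.0) | -a-> p1, -b-> p2
  p1 = a.(0 | 0) + a.b.0 | -a-> p3, -a-> p4
  p2 = a.(0 | 0 + a.0) + a.0 | -a-> p5, -a-> p6
  p3 = 0 | 0 | stopped
  p4 = b.0 | -b-> p5
  p5 = 0 | stopped
  p6 = 0 | 0 + a.0 | -a-> p5
Q's transition system — 7 states:
  q0 = a.(a.(0 | 0) + a.b.0) + b.a.(0 | 0 + a.0) | -a-> q1, -b-> q2
  q1 = a.(0 | 0) + a.b.0 | -a-> q3, -a-> q4
  q2 = a.(0 | 0 + a.0) | -a-> q5
  q3 = 0 | 0 | stopped
  q4 = b.0 | -b-> q6
  q5 = 0 | 0 + a.0 | -a-> q6
  q6 = 0 | stopped
Coarsest stable partition (strong bisimilarity classes):
  B0 = {p0}
  B1 = {p1, q1}
  B2 = {p3, p5, q3, q6}
  B3 = {p4, q4}
  B4 = {p2}
  B5 = {p6, q5}
  B6 = {q0}
  B7 = {q2}
p0 ∈ B0, q0 ∈ B6 → different blocks

not bisimilar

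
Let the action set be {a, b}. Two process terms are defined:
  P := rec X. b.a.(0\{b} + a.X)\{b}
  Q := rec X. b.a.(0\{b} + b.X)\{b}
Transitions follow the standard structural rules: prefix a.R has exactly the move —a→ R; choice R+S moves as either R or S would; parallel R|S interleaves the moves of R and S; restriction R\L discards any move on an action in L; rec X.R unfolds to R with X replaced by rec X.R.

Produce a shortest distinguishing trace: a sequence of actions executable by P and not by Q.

LTS(P): 4 reachable states
  p0 = rec X. b.a.(0\{b} + a.X)\{b} has moves --b--▸ p1
  p1 = a.(0\{b} + a.(rec X. b.a.(0\{b} + a.X)\{b}))\{b} has moves --a--▸ p2
  p2 = (0\{b} + a.(rec X. b.a.(0\{b} + a.X)\{b}))\{b} has moves --a--▸ p3
  p3 = (rec X. b.a.(0\{b} + a.X)\{b})\{b} has moves (no moves)
LTS(Q): 3 reachable states
  q0 = rec X. b.a.(0\{b} + b.X)\{b} has moves --b--▸ q1
  q1 = a.(0\{b} + b.(rec X. b.a.(0\{b} + b.X)\{b}))\{b} has moves --a--▸ q2
  q2 = (0\{b} + b.(rec X. b.a.(0\{b} + b.X)\{b}))\{b} has moves (no moves)
Run σ = ⟨baa⟩ on P: start {p0}
  step 1 (b): {p1}
  step 2 (a): {p2}
  step 3 (a): {p3}
  ✓ P
Run σ = ⟨baa⟩ on Q: start {q0}
  step 1 (b): {q1}
  step 2 (a): {q2}
  step 3 (a): ∅ (Q stuck)

baa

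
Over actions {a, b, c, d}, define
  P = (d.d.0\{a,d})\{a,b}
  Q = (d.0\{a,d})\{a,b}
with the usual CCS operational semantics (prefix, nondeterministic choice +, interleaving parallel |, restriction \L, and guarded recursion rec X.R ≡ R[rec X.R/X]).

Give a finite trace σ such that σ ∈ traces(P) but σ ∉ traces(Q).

dd

Reachable graph of P (3 states):
  m0 = (d.d.0\{a,d})\{a,b} | ··d··> m1
  m1 = (d.0\{a,d})\{a,b} | ··d··> m2
  m2 = 0\{a,d}\{a,b} | (no moves)
Reachable graph of Q (2 states):
  n0 = (d.0\{a,d})\{a,b} | ··d··> n1
  n1 = 0\{a,d}\{a,b} | (no moves)
Trace ⟨dd⟩ through P, begin at {m0}:
  step 1 (d): {m1}
  step 2 (d): {m2}
  ✓ P
Trace ⟨dd⟩ through Q, begin at {n0}:
  step 1 (d): {n1}
  step 2 (d): ∅  — Q cannot continue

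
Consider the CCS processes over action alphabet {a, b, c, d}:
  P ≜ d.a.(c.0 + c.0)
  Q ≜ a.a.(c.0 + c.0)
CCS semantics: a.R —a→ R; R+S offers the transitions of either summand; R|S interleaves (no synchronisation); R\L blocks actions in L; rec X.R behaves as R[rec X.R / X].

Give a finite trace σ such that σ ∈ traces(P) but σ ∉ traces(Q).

d

P's transition system — 4 states:
  p0 = d.a.(c.0 + c.0) :: --d--▸ p1
  p1 = a.(c.0 + c.0) :: --a--▸ p2
  p2 = c.0 + c.0 :: --c--▸ p3
  p3 = 0 :: stopped
Q's transition system — 4 states:
  q0 = a.a.(c.0 + c.0) :: --a--▸ q1
  q1 = a.(c.0 + c.0) :: --a--▸ q2
  q2 = c.0 + c.0 :: --c--▸ q3
  q3 = 0 :: stopped
Trace ⟨d⟩ through P, begin at {p0}:
  step 1 (d): {p1}
  ✓ P
Trace ⟨d⟩ through Q, begin at {q0}:
  step 1 (d): ∅  — Q cannot continue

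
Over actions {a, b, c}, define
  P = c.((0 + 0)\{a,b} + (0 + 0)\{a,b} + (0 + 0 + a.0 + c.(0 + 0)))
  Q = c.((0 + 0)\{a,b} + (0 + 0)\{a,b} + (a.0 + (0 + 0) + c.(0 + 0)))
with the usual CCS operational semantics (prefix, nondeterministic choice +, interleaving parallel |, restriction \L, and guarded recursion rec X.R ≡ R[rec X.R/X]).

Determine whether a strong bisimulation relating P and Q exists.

P's transition system — 4 states:
  p0 = c.((0 + 0)\{a,b} + (0 + 0)\{a,b} + (0 + 0 + a.0 + c.(0 + 0))) :: -c-> p1
  p1 = (0 + 0)\{a,b} + (0 + 0)\{a,b} + (0 + 0 + a.0 + c.(0 + 0)) :: -a-> p2, -c-> p3
  p2 = 0 :: stopped
  p3 = 0 + 0 :: stopped
Q's transition system — 4 states:
  q0 = c.((0 + 0)\{a,b} + (0 + 0)\{a,b} + (a.0 + (0 + 0) + c.(0 + 0))) :: -c-> q1
  q1 = (0 + 0)\{a,b} + (0 + 0)\{a,b} + (a.0 + (0 + 0) + c.(0 + 0)) :: -a-> q2, -c-> q3
  q2 = 0 :: stopped
  q3 = 0 + 0 :: stopped
Bisimilarity quotient blocks:
  B0 = {p0, q0}
  B1 = {p1, q1}
  B2 = {p2, p3, q2, q3}
p0 ∈ B0, q0 ∈ B0 → same block

bisimilar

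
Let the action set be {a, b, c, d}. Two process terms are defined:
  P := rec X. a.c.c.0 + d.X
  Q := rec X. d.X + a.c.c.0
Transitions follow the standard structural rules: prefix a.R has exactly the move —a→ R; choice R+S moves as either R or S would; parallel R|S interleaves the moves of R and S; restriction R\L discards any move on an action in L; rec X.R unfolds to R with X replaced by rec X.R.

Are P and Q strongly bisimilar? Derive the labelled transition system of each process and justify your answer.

P ~ Q

LTS(P): 4 reachable states
  s0 = rec X. a.c.c.0 + d.X :: ··a··> s1, ··d··> s0
  s1 = c.c.0 :: ··c··> s2
  s2 = c.0 :: ··c··> s3
  s3 = 0 :: (no moves)
LTS(Q): 4 reachable states
  t0 = rec X. d.X + a.c.c.0 :: ··a··> t1, ··d··> t0
  t1 = c.c.0 :: ··c··> t2
  t2 = c.0 :: ··c··> t3
  t3 = 0 :: (no moves)
Bisimilarity quotient blocks:
  B0 = {s0, t0}
  B1 = {s1, t1}
  B2 = {s2, t2}
  B3 = {s3, t3}
s0 ∈ B0, t0 ∈ B0 → same block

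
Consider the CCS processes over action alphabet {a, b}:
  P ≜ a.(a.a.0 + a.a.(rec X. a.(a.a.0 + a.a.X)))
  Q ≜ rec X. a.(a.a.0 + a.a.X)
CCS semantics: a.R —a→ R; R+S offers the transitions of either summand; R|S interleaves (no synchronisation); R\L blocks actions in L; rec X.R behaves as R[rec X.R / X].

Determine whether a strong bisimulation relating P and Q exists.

LTS(P): 6 reachable states
  p0 = a.(a.a.0 + a.a.(rec X. a.(a.a.0 + a.a.X))) | ··a··> p1
  p1 = a.a.0 + a.a.(rec X. a.(a.a.0 + a.a.X)) | ··a··> p2, ··a··> p3
  p2 = a.(rec X. a.(a.a.0 + a.a.X)) | ··a··> p4
  p3 = a.0 | ··a··> p5
  p4 = rec X. a.(a.a.0 + a.a.X) | ··a··> p1
  p5 = 0 | ∅
LTS(Q): 5 reachable states
  q0 = rec X. a.(a.a.0 + a.a.X) | ··a··> q1
  q1 = a.a.0 + a.a.(rec X. a.(a.a.0 + a.a.X)) | ··a··> q2, ··a··> q3
  q2 = a.(rec X. a.(a.a.0 + a.a.X)) | ··a··> q0
  q3 = a.0 | ··a··> q4
  q4 = 0 | ∅
Bisimilarity quotient blocks:
  B0 = {p0, p4, q0}
  B1 = {p1, q1}
  B2 = {p2, q2}
  B3 = {p3, q3}
  B4 = {p5, q4}
p0 ∈ B0, q0 ∈ B0 → same block

bisimilar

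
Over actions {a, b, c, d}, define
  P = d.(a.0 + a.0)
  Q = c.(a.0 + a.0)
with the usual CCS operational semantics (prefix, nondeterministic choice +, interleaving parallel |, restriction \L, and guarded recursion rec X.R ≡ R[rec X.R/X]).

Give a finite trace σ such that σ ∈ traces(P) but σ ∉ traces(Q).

P's transition system — 3 states:
  s0 = d.(a.0 + a.0) → -d-> s1
  s1 = a.0 + a.0 → -a-> s2
  s2 = 0 → ∅
Q's transition system — 3 states:
  t0 = c.(a.0 + a.0) → -c-> t1
  t1 = a.0 + a.0 → -a-> t2
  t2 = 0 → ∅
Trace ⟨d⟩ through P, begin at {s0}:
  step 1 (d): {s1}
  P completes σ.
Trace ⟨d⟩ through Q, begin at {t0}:
  step 1 (d): ∅  — Q cannot continue

d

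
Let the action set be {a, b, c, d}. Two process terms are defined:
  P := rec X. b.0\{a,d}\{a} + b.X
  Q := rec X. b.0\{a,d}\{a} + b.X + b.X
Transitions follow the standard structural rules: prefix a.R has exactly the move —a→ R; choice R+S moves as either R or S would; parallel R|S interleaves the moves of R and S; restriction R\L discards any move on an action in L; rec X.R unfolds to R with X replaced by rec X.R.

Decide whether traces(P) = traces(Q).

P's transition system — 2 states:
  m0 = rec X. b.0\{a,d}\{a} + b.X :: -b-> m0, -b-> m1
  m1 = 0\{a,d}\{a} :: ·
Q's transition system — 2 states:
  n0 = rec X. b.0\{a,d}\{a} + b.X + b.X :: -b-> n0, -b-> n1
  n1 = 0\{a,d}\{a} :: ·
Partition-refinement fixed point:
  B0 = {m0, n0}
  B1 = {m1, n1}
m0 ∈ B0, n0 ∈ B0 → same block
Bisimilar ⇒ trace-equivalent.

YES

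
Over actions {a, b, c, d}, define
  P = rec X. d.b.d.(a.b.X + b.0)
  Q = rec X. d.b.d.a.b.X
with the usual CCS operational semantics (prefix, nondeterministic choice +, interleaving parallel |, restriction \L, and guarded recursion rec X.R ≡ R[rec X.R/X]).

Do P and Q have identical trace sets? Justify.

P's transition system — 6 states:
  p0 = rec X. d.b.d.(a.b.X + b.0) has moves ··d··> p1
  p1 = b.d.(a.b.(rec X. d.b.d.(a.b.X + b.0)) + b.0) has moves ··b··> p2
  p2 = d.(a.b.(rec X. d.b.d.(a.b.X + b.0)) + b.0) has moves ··d··> p3
  p3 = a.b.(rec X. d.b.d.(a.b.X + b.0)) + b.0 has moves ··a··> p4, ··b··> p5
  p4 = b.(rec X. d.b.d.(a.b.X + b.0)) has moves ··b··> p0
  p5 = 0 has moves ·
Q's transition system — 5 states:
  q0 = rec X. d.b.d.a.b.X has moves ··d··> q1
  q1 = b.d.a.b.(rec X. d.b.d.a.b.X) has moves ··b··> q2
  q2 = d.a.b.(rec X. d.b.d.a.b.X) has moves ··d··> q3
  q3 = a.b.(rec X. d.b.d.a.b.X) has moves ··a··> q4
  q4 = b.(rec X. d.b.d.a.b.X) has moves ··b··> q0
Executing dbdb from P (initial set {p0}):
  [1] d ⇒ {p1}
  [2] b ⇒ {p2}
  [3] d ⇒ {p3}
  [4] b ⇒ {p5}
  — P admits the full trace.
Executing dbdb from Q (initial set {q0}):
  [1] d ⇒ {q1}
  [2] b ⇒ {q2}
  [3] d ⇒ {q3}
  [4] b ⇒ ∅  — Q cannot continue

traces(P) ≠ traces(Q) — witness ⟨dbdb⟩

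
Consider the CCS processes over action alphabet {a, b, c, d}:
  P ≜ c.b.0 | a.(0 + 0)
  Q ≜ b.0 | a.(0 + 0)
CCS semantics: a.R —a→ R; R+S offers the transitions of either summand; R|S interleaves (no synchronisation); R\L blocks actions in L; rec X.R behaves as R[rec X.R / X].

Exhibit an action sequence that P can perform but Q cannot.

c

Reachable graph of P (6 states):
  m0 = c.b.0 | a.(0 + 0) → --a--▸ m1, --c--▸ m2
  m1 = c.b.0 | (0 + 0) → --c--▸ m3
  m2 = b.0 | a.(0 + 0) → --a--▸ m3, --b--▸ m4
  m3 = b.0 | (0 + 0) → --b--▸ m5
  m4 = 0 | a.(0 + 0) → --a--▸ m5
  m5 = 0 | (0 + 0) → deadlocked
Reachable graph of Q (4 states):
  n0 = b.0 | a.(0 + 0) → --a--▸ n1, --b--▸ n2
  n1 = b.0 | (0 + 0) → --b--▸ n3
  n2 = 0 | a.(0 + 0) → --a--▸ n3
  n3 = 0 | (0 + 0) → deadlocked
Trace ⟨c⟩ through P, begin at {m0}:
  after c @ step 1: {m2}
  ✓ P
Trace ⟨c⟩ through Q, begin at {n0}:
  after c @ step 1: no successor for Q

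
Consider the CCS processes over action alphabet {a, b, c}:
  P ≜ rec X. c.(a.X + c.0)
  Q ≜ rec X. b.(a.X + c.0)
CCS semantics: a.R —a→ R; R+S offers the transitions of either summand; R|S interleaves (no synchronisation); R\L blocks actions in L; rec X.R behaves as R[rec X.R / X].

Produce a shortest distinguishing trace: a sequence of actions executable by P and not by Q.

c

Reachable graph of P (3 states):
  p0 = rec X. c.(a.X + c.0) ⊢ -c-> p1
  p1 = a.(rec X. c.(a.X + c.0)) + c.0 ⊢ -a-> p0, -c-> p2
  p2 = 0 ⊢ stopped
Reachable graph of Q (3 states):
  q0 = rec X. b.(a.X + c.0) ⊢ -b-> q1
  q1 = a.(rec X. b.(a.X + c.0)) + c.0 ⊢ -a-> q0, -c-> q2
  q2 = 0 ⊢ stopped
Run σ = ⟨c⟩ on P: start {p0}
  [1] c ⇒ {p1}
  P completes σ.
Run σ = ⟨c⟩ on Q: start {q0}
  [1] c ⇒ ∅  — Q cannot continue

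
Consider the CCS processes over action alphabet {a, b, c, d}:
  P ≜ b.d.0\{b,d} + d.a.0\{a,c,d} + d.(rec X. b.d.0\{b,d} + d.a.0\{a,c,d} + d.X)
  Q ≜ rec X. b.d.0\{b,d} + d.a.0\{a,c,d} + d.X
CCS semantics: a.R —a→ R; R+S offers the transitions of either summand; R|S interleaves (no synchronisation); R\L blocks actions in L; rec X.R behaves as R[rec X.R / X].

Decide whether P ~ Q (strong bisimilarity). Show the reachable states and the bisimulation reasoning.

LTS(P): 6 reachable states
  m0 = b.d.0\{b,d} + d.a.0\{a,c,d} + d.(rec X. b.d.0\{b,d} + d.a.0\{a,c,d} + d.X) | =b=> m1, =d=> m2, =d=> m3
  m1 = d.0\{b,d} | =d=> m4
  m2 = a.0\{a,c,d} | =a=> m5
  m3 = rec X. b.d.0\{b,d} + d.a.0\{a,c,d} + d.X | =b=> m1, =d=> m2, =d=> m3
  m4 = 0\{b,d} | ∅
  m5 = 0\{a,c,d} | ∅
LTS(Q): 5 reachable states
  n0 = rec X. b.d.0\{b,d} + d.a.0\{a,c,d} + d.X | =b=> n1, =d=> n0, =d=> n2
  n1 = d.0\{b,d} | =d=> n3
  n2 = a.0\{a,c,d} | =a=> n4
  n3 = 0\{b,d} | ∅
  n4 = 0\{a,c,d} | ∅
Coarsest stable partition (strong bisimilarity classes):
  B0 = {m0, m3, n0}
  B1 = {m1, n1}
  B2 = {m4, m5, n3, n4}
  B3 = {m2, n2}
m0 ∈ B0, n0 ∈ B0 → same block

P ~ Q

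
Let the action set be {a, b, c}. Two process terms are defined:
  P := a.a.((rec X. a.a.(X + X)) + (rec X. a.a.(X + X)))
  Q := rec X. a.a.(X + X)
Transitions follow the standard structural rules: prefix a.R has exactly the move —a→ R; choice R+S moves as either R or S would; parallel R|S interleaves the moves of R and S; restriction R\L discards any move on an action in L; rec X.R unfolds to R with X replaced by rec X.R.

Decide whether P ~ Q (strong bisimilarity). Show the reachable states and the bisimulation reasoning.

P's transition system — 3 states:
  s0 = a.a.((rec X. a.a.(X + X)) + (rec X. a.a.(X + X))) → ··a··> s1
  s1 = a.((rec X. a.a.(X + X)) + (rec X. a.a.(X + X))) → ··a··> s2
  s2 = (rec X. a.a.(X + X)) + (rec X. a.a.(X + X)) → ··a··> s1
Q's transition system — 3 states:
  t0 = rec X. a.a.(X + X) → ··a··> t1
  t1 = a.((rec X. a.a.(X + X)) + (rec X. a.a.(X + X))) → ··a··> t2
  t2 = (rec X. a.a.(X + X)) + (rec X. a.a.(X + X)) → ··a··> t1
Partition-refinement fixed point:
  B0 = {s0, s1, s2, t0, t1, t2}
s0 ∈ B0, t0 ∈ B0 → same block

YES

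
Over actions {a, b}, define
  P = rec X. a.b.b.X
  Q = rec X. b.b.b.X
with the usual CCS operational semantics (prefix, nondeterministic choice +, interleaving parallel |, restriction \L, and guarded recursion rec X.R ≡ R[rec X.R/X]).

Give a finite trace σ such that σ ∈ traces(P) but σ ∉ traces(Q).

P's transition system — 3 states:
  m0 = rec X. a.b.b.X → ··a··> m1
  m1 = b.b.(rec X. a.b.b.X) → ··b··> m2
  m2 = b.(rec X. a.b.b.X) → ··b··> m0
Q's transition system — 3 states:
  n0 = rec X. b.b.b.X → ··b··> n1
  n1 = b.b.(rec X. b.b.b.X) → ··b··> n2
  n2 = b.(rec X. b.b.b.X) → ··b··> n0
Executing a from P (initial set {m0}):
  step 1 (a): {m1}
  P completes σ.
Executing a from Q (initial set {n0}):
  step 1 (a): ∅  — Q cannot continue

a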